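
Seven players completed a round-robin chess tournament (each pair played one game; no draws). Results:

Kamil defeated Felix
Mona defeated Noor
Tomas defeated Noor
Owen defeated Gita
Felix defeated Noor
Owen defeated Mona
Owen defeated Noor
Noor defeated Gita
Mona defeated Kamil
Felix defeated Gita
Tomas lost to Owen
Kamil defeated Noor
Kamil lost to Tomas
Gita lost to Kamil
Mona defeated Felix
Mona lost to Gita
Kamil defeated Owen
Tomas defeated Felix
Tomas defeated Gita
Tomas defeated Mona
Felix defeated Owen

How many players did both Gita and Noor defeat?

0

Gita beat: Mona.
Noor beat: Gita.
No one was beaten by both.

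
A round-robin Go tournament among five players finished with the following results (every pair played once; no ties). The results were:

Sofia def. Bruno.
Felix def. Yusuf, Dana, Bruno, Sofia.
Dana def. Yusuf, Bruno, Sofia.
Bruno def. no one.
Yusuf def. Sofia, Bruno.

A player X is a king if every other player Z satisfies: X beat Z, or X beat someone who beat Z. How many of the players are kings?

Yusuf cannot reach Dana, Felix in two steps.
Dana cannot reach Felix in two steps.
Bruno cannot reach Yusuf, Dana, Sofia, Felix in two steps.
Sofia cannot reach Yusuf, Dana, Felix in two steps.
Felix reaches everyone (king).
Kings: Felix — 1.

1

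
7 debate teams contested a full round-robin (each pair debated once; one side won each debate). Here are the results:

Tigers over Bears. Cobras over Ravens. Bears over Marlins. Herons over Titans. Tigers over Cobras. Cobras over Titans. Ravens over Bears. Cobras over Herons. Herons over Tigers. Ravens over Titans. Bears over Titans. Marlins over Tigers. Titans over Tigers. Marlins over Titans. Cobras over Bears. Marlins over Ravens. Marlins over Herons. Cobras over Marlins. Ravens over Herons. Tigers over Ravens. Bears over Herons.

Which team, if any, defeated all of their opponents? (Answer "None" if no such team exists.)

None

Highest win total is Cobras with 5 (out of 6 possible).
Cobras lost to Tigers, so no team went undefeated.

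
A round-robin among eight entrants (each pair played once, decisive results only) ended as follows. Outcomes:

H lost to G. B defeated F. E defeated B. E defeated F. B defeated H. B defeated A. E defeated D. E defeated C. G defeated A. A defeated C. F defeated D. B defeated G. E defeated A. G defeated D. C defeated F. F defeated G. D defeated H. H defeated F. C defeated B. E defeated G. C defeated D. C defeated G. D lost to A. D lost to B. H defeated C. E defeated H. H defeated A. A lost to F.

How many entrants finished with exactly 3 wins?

3

Win totals: A 2, B 5, C 4, D 1, E 7, F 3, G 3, H 3.
Exactly 3: F, G, H — 3 entrants.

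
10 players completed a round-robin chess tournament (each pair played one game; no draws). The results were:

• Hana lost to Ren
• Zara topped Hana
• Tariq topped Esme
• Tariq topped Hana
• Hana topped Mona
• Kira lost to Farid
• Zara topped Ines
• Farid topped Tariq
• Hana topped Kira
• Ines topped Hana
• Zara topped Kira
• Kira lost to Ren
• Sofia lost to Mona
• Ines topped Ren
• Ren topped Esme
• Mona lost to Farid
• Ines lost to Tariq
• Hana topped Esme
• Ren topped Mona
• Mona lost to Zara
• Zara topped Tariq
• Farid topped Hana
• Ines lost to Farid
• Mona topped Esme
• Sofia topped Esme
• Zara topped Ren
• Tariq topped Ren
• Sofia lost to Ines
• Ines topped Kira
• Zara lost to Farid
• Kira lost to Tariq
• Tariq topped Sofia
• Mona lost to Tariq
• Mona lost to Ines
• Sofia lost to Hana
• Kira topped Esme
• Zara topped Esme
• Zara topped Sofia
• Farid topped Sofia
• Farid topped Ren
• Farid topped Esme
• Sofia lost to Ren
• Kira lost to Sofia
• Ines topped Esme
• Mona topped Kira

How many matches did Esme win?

Esme's results: beat no one; lost to Tariq, Sofia, Kira, Zara, Mona, Hana, Ines, Ren, Farid.
That is 0 wins.

0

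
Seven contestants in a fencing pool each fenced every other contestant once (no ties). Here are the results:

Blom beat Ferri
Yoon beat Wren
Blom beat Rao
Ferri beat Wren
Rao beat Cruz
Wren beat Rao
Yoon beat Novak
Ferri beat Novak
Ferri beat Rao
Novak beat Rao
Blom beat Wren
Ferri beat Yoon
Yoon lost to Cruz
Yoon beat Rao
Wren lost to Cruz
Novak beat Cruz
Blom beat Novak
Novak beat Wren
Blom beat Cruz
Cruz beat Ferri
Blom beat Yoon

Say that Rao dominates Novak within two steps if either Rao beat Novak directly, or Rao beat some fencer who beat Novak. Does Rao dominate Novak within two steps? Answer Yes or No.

No

Rao did not beat Novak directly.
Rao beat Cruz, but each of them lost to Novak. No two-step path.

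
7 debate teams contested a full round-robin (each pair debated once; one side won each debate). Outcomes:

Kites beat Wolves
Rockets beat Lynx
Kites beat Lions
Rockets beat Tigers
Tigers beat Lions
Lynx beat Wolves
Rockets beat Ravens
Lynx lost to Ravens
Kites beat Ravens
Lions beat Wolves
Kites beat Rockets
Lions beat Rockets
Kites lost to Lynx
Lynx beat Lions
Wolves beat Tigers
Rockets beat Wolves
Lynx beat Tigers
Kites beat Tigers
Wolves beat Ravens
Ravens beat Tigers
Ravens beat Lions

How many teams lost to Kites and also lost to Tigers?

1

Kites beat: Wolves, Lions, Rockets, Ravens, Tigers.
Tigers beat: Lions.
Both beat: Lions — 1.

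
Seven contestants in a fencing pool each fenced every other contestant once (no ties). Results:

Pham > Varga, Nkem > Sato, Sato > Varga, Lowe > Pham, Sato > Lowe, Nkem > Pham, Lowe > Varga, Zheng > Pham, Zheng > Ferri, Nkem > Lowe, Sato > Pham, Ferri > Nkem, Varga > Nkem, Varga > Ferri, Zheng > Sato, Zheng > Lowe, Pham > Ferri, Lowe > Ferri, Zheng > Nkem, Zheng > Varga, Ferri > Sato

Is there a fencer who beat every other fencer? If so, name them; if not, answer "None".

Zheng has 6 wins out of 6 opponents — a perfect record.

Zheng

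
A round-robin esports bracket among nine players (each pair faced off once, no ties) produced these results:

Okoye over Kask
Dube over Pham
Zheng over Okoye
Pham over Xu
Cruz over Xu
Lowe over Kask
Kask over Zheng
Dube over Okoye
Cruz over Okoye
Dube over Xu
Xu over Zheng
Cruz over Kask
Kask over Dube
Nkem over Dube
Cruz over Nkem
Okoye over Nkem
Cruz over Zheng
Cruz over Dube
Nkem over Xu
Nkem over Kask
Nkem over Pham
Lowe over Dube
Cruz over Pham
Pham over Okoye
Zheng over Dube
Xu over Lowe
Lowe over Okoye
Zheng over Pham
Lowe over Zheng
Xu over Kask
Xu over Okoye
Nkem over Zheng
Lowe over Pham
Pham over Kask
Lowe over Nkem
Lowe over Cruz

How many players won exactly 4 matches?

Win totals: Pham 3, Dube 3, Kask 2, Nkem 5, Okoye 2, Cruz 7, Lowe 7, Zheng 3, Xu 4.
Exactly 4: Xu — 1 player.

1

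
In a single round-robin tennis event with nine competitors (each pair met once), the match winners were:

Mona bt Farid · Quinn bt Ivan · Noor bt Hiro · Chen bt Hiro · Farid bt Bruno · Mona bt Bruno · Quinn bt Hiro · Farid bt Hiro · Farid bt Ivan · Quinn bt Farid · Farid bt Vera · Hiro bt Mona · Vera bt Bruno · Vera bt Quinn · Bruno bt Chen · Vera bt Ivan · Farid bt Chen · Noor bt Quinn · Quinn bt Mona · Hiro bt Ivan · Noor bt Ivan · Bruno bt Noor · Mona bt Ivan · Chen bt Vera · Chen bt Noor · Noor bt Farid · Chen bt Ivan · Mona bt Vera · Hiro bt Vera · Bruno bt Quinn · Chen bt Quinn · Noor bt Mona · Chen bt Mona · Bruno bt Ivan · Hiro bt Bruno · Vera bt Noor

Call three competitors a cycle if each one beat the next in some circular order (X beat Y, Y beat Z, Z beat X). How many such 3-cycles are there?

19

Win totals: Vera 4, Mona 4, Chen 6, Bruno 4, Ivan 0, Farid 5, Noor 5, Hiro 4, Quinn 4.
A competitor with w wins dominates both others in C(w,2) triples; summing gives 6 + 6 + 15 + 6 + 0 + 10 + 10 + 6 + 6 = 65 transitive triples.
Total triples C(9,3) = 84, so cyclic triples = 84 − 65 = 19.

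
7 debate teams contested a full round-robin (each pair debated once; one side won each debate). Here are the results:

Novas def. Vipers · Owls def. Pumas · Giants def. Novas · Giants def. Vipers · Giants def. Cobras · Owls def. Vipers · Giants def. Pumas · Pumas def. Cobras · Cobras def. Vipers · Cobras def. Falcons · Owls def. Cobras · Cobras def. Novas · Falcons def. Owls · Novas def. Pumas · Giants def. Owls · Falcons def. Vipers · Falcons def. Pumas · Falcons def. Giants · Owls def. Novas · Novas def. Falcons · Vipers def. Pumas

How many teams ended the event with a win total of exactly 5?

Win totals: Owls 4, Falcons 4, Giants 5, Cobras 3, Vipers 1, Novas 3, Pumas 1.
Exactly 5: Giants — 1 team.

1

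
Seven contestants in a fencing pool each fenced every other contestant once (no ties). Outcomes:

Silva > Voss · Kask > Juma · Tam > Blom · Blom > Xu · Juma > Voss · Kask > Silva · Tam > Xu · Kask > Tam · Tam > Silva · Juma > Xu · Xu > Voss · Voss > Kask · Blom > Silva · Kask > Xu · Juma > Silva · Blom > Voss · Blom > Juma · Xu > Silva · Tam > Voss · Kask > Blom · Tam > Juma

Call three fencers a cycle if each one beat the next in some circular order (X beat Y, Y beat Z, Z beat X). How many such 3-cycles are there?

Win totals: Juma 3, Silva 1, Tam 5, Xu 2, Kask 5, Voss 1, Blom 4.
A fencer with w wins dominates both others in C(w,2) triples; summing gives 3 + 0 + 10 + 1 + 10 + 0 + 6 = 30 transitive triples.
Total triples C(7,3) = 35, so cyclic triples = 35 − 30 = 5.

5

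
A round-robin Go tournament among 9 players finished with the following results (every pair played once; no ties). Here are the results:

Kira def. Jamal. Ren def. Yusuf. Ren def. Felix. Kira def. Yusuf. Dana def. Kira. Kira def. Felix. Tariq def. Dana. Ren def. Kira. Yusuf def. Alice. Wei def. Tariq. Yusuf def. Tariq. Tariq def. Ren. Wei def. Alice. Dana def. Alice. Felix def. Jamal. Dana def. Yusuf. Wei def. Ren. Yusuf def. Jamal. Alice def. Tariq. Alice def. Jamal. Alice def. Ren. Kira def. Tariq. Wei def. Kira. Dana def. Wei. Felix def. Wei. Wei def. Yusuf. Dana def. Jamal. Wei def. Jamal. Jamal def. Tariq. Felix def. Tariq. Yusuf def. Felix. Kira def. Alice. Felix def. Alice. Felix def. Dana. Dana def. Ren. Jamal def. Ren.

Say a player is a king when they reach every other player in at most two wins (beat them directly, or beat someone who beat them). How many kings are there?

6

Kira reaches everyone (king).
Yusuf cannot reach Kira in two steps.
Wei reaches everyone (king).
Dana reaches everyone (king).
Jamal cannot reach Wei, Alice in two steps.
Tariq reaches everyone (king).
Alice cannot reach Wei in two steps.
Felix reaches everyone (king).
Ren reaches everyone (king).
Kings: Kira, Wei, Dana, Tariq, Felix, Ren — 6.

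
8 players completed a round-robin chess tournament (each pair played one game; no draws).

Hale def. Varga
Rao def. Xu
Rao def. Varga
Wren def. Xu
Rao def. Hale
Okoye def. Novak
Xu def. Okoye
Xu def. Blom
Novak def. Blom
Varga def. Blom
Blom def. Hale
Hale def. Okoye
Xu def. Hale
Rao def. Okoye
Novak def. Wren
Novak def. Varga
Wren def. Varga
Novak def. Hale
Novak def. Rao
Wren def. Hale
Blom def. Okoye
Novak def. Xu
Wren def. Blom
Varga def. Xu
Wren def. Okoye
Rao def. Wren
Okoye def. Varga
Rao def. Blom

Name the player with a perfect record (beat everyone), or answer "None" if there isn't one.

None

Highest win total is Rao with 6 (out of 7 possible).
Rao lost to Novak, so no player went undefeated.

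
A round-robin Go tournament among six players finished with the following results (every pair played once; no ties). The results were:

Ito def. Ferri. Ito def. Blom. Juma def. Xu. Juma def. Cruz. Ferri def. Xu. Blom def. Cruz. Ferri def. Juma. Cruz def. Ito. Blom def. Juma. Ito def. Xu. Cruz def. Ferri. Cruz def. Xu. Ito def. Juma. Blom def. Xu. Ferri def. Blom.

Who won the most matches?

Win totals: Juma 2, Blom 3, Ito 4, Cruz 3, Xu 0, Ferri 3.
Ito leads with 4 wins (next highest: 3).

Ito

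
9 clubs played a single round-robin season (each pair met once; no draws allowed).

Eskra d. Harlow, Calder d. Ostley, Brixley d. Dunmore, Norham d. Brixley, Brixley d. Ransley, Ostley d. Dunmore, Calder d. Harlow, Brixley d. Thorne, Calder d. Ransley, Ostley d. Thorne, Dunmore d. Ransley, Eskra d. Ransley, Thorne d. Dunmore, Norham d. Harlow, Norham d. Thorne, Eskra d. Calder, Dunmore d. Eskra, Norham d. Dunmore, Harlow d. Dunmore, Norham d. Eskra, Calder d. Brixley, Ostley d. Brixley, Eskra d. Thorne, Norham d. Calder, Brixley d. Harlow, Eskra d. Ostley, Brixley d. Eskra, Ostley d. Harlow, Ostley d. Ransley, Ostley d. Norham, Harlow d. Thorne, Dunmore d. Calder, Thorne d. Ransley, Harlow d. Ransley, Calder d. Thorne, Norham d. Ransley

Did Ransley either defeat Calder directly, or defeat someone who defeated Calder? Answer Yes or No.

Ransley did not beat Calder directly.
Ransley beat no one, so there is no intermediate club.

No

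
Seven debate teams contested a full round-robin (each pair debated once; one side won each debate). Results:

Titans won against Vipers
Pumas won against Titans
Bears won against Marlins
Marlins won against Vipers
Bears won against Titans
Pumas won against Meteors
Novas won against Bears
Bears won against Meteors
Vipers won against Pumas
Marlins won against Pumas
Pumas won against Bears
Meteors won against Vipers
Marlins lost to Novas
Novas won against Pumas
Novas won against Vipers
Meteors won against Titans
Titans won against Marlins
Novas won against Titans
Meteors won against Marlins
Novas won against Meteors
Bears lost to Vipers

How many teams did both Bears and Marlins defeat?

0

Bears beat: Titans, Meteors, Marlins.
Marlins beat: Vipers, Pumas.
No one was beaten by both.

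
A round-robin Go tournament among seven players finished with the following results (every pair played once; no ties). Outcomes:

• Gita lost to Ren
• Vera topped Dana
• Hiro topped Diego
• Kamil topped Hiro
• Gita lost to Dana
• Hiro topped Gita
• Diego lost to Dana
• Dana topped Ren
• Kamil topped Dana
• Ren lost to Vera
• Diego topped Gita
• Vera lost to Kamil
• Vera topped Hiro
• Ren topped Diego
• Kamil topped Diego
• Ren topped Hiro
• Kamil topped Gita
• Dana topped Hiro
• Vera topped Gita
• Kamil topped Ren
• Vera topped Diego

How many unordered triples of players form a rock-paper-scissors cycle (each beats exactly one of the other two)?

0

Win totals: Diego 1, Gita 0, Kamil 6, Vera 5, Ren 3, Dana 4, Hiro 2.
A player with w wins dominates both others in C(w,2) triples; summing gives 0 + 0 + 15 + 10 + 3 + 6 + 1 = 35 transitive triples.
Total triples C(7,3) = 35, so cyclic triples = 35 − 35 = 0.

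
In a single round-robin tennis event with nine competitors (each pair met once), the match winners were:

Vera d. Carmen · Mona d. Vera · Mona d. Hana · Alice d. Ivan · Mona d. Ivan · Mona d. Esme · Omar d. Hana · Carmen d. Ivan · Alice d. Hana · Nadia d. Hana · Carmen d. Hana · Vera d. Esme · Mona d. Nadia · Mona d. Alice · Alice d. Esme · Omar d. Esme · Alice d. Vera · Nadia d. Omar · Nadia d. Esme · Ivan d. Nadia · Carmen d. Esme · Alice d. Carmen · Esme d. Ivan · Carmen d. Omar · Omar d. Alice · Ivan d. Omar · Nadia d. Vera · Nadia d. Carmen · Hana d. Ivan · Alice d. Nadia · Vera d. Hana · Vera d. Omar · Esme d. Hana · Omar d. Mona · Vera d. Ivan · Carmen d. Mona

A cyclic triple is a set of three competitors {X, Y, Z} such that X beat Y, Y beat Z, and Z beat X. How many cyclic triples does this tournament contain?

Win totals: Esme 2, Hana 1, Omar 4, Vera 5, Alice 6, Nadia 5, Ivan 2, Carmen 5, Mona 6.
A competitor with w wins dominates both others in C(w,2) triples; summing gives 1 + 0 + 6 + 10 + 15 + 10 + 1 + 10 + 15 = 68 transitive triples.
Total triples C(9,3) = 84, so cyclic triples = 84 − 68 = 16.

16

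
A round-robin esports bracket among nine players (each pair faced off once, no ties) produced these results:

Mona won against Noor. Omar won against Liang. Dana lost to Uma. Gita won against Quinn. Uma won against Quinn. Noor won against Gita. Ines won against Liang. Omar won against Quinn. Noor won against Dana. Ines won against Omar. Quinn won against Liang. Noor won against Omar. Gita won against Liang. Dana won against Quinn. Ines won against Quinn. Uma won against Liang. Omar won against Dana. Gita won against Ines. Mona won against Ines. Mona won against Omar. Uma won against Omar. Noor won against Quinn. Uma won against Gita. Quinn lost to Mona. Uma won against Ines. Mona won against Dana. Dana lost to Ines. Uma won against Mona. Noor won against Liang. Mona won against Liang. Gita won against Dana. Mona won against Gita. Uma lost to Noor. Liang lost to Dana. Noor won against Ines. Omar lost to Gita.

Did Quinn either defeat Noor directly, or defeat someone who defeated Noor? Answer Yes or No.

Quinn did not beat Noor directly.
Quinn beat Liang, but each of them lost to Noor. No two-step path.

No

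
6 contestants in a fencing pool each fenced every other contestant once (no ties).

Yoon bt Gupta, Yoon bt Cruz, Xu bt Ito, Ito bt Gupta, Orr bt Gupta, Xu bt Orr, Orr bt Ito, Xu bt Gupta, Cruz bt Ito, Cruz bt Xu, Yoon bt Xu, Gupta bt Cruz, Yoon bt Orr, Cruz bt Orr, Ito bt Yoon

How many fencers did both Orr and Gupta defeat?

0

Orr beat: Ito, Gupta.
Gupta beat: Cruz.
No one was beaten by both.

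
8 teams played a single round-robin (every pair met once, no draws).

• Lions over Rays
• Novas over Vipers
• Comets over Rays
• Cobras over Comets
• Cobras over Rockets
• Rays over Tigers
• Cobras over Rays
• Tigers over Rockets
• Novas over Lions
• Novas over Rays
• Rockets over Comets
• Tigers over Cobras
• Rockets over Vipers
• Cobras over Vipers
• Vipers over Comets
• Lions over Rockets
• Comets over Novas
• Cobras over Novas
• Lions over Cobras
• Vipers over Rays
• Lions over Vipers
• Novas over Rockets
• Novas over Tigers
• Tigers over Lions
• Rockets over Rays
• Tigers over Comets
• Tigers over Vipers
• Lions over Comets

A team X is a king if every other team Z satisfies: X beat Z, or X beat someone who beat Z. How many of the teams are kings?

4

Comets cannot reach Cobras in two steps.
Rays cannot reach Novas in two steps.
Lions reaches everyone (king).
Cobras reaches everyone (king).
Novas reaches everyone (king).
Rockets cannot reach Lions, Cobras in two steps.
Tigers reaches everyone (king).
Vipers cannot reach Lions, Cobras, Rockets in two steps.
Kings: Lions, Cobras, Novas, Tigers — 4.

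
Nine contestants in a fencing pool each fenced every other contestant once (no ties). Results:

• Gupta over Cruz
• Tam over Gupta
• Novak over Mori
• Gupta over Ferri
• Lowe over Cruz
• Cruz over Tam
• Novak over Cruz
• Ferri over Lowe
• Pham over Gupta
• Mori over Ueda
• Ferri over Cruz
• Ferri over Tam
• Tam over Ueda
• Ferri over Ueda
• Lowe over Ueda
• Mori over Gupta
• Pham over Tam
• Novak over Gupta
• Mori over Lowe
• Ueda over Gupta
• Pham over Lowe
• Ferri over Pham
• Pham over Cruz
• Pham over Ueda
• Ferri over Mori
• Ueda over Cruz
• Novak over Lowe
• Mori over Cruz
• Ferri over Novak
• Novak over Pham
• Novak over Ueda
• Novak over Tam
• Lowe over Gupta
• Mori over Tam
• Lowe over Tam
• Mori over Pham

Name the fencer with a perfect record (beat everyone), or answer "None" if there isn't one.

Highest win total is Novak with 7 (out of 8 possible).
Novak lost to Ferri, so no fencer went undefeated.

None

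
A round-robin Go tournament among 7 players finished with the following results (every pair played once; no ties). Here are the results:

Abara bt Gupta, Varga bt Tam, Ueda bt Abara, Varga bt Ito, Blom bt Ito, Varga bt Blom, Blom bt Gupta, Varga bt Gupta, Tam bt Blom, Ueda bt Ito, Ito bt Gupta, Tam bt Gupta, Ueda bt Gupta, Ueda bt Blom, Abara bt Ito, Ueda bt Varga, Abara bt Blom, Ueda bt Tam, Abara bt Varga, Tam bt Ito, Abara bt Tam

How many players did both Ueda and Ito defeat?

Ueda beat: Blom, Tam, Ito, Varga, Abara, Gupta.
Ito beat: Gupta.
Both beat: Gupta — 1.

1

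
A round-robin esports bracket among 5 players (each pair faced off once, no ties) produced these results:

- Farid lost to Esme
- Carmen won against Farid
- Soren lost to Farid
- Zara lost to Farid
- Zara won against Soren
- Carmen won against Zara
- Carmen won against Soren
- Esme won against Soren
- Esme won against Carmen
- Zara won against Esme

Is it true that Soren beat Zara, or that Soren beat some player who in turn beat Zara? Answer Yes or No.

Soren did not beat Zara directly.
Soren beat no one, so there is no intermediate player.

No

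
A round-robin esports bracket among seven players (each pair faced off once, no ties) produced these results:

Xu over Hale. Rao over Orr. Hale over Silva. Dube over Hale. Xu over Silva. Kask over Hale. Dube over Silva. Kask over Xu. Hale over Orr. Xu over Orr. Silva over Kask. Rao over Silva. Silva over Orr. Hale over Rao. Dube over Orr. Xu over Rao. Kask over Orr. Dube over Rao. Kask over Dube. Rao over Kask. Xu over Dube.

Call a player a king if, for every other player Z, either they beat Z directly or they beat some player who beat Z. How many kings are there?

Orr cannot reach Dube, Xu, Silva, Kask, Rao, Hale in two steps.
Dube cannot reach Xu in two steps.
Xu reaches everyone (king).
Silva cannot reach Rao in two steps.
Kask reaches everyone (king).
Rao reaches everyone (king).
Hale cannot reach Dube, Xu in two steps.
Kings: Xu, Kask, Rao — 3.

3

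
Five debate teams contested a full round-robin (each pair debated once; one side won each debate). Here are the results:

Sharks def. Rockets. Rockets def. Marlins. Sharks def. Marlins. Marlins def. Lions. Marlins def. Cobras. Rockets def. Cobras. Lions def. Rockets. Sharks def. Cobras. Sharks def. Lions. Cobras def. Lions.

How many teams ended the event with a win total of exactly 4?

Win totals: Marlins 2, Cobras 1, Sharks 4, Lions 1, Rockets 2.
Exactly 4: Sharks — 1 team.

1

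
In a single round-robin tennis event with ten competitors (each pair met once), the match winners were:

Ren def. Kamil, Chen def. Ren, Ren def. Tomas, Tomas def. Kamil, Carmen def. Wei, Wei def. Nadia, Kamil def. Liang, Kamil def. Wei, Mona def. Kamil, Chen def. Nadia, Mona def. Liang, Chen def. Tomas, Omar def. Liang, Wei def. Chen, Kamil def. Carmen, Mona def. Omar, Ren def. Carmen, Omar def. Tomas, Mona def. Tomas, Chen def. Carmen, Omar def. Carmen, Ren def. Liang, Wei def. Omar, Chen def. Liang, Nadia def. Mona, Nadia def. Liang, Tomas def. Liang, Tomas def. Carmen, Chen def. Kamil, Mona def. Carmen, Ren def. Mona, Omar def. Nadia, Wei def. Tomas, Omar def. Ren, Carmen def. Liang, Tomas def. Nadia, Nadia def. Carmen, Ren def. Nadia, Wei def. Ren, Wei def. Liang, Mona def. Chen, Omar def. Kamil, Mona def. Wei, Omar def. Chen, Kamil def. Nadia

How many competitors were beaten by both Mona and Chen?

4

Mona beat: Liang, Wei, Omar, Chen, Kamil, Carmen, Tomas.
Chen beat: Liang, Ren, Kamil, Carmen, Nadia, Tomas.
Both beat: Liang, Kamil, Carmen, Tomas — 4.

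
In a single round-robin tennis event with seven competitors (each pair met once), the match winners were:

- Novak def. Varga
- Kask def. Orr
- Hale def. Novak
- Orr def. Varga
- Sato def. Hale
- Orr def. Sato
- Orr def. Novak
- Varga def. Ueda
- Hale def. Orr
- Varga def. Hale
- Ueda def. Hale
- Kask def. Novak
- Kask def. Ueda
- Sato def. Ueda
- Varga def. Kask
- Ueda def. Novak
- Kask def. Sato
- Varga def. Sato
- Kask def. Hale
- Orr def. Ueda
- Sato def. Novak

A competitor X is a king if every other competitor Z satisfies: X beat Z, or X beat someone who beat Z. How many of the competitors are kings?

3

Sato cannot reach Kask in two steps.
Hale cannot reach Kask in two steps.
Ueda cannot reach Sato, Kask in two steps.
Kask reaches everyone (king).
Novak cannot reach Orr in two steps.
Varga reaches everyone (king).
Orr reaches everyone (king).
Kings: Kask, Varga, Orr — 3.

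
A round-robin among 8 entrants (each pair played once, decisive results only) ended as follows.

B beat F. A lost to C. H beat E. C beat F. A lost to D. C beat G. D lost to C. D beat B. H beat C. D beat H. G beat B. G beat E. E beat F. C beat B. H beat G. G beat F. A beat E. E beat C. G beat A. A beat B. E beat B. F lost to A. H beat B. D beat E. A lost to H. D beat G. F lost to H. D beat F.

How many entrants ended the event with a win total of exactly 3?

Win totals: A 3, B 1, C 5, D 6, E 3, F 0, G 4, H 6.
Exactly 3: A, E — 2 entrants.

2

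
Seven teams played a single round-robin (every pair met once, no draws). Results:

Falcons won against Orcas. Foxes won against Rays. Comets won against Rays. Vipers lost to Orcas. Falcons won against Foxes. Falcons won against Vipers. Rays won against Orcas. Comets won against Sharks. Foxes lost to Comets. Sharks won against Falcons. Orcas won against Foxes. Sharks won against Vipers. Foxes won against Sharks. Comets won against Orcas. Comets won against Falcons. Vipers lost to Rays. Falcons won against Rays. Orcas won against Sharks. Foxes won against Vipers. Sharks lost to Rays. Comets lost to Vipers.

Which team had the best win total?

Win totals: Falcons 4, Foxes 3, Orcas 3, Vipers 1, Rays 3, Comets 5, Sharks 2.
Comets leads with 5 wins (next highest: 4).

Comets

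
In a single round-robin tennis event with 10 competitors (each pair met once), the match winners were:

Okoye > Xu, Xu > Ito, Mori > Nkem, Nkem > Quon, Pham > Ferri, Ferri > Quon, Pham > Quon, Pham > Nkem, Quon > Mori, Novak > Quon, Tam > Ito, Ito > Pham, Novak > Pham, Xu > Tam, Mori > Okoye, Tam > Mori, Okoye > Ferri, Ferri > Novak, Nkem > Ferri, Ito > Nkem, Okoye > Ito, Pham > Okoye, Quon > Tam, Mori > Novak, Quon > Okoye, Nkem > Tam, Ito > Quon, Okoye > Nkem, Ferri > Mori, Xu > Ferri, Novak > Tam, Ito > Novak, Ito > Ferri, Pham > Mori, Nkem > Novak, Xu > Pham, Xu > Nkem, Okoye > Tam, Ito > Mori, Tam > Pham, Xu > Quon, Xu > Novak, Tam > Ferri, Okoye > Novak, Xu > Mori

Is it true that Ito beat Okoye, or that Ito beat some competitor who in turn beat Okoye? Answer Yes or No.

Ito did not beat Okoye directly.
Ito beat Quon, Nkem, Pham, Novak, Ferri, Mori. Of those, Quon beat Okoye.

Yes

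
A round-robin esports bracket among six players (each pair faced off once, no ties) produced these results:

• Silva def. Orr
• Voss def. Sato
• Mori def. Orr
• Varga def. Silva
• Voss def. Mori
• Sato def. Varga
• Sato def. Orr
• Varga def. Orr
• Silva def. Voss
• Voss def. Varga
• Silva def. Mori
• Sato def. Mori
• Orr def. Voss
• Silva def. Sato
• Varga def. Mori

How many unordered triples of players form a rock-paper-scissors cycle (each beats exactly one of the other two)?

Win totals: Voss 3, Varga 3, Orr 1, Silva 4, Mori 1, Sato 3.
A player with w wins dominates both others in C(w,2) triples; summing gives 3 + 3 + 0 + 6 + 0 + 3 = 15 transitive triples.
Total triples C(6,3) = 20, so cyclic triples = 20 − 15 = 5.

5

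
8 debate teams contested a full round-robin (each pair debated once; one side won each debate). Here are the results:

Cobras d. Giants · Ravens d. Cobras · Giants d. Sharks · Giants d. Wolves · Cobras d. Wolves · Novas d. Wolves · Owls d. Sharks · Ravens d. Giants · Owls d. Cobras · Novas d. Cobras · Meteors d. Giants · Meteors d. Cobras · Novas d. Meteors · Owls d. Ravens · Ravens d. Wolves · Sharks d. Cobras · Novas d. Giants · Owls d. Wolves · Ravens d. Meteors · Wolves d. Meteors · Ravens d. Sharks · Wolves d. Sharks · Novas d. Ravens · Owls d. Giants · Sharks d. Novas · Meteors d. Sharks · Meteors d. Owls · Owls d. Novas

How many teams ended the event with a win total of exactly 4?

1

Win totals: Ravens 5, Sharks 2, Wolves 2, Cobras 2, Meteors 4, Novas 5, Owls 6, Giants 2.
Exactly 4: Meteors — 1 team.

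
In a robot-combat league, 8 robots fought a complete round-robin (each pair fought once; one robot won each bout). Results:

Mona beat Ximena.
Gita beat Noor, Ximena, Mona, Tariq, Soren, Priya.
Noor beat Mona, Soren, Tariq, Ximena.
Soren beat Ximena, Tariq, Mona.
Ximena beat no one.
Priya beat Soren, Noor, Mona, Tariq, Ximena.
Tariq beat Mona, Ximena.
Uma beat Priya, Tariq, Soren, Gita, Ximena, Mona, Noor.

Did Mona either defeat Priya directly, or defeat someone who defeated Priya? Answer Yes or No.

Mona did not beat Priya directly.
Mona beat Ximena, but each of them lost to Priya. No two-step path.

No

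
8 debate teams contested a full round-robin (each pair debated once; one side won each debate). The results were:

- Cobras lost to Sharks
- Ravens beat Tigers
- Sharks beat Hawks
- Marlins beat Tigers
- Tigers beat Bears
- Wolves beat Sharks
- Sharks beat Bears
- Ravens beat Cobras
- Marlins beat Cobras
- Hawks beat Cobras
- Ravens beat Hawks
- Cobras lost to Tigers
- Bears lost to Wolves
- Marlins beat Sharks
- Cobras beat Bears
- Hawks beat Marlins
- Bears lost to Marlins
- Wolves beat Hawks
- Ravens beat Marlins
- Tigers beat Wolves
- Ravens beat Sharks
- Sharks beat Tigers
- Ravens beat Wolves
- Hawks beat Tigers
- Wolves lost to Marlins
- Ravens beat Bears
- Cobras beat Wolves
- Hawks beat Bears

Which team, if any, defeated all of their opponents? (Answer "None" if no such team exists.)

Ravens

Ravens has 7 wins out of 7 opponents — a perfect record.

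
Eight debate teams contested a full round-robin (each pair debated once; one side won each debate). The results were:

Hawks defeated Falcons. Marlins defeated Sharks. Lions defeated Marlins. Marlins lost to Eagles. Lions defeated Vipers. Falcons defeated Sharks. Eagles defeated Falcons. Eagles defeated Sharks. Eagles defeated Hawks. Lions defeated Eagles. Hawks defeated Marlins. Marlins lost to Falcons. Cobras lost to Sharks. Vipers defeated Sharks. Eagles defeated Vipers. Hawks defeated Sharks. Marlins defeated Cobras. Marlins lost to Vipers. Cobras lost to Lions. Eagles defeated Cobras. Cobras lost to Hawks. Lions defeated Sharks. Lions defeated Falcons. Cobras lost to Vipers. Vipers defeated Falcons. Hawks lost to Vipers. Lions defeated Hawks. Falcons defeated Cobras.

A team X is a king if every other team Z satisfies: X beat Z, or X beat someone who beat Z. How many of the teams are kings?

1

Lions reaches everyone (king).
Hawks cannot reach Lions, Eagles, Vipers in two steps.
Sharks cannot reach Lions, Hawks, Eagles, Marlins, Falcons, Vipers in two steps.
Eagles cannot reach Lions in two steps.
Marlins cannot reach Lions, Hawks, Eagles, Falcons, Vipers in two steps.
Cobras cannot reach Lions, Hawks, Sharks, Eagles, Marlins, Falcons, Vipers in two steps.
Falcons cannot reach Lions, Hawks, Eagles, Vipers in two steps.
Vipers cannot reach Lions, Eagles in two steps.
Kings: Lions — 1.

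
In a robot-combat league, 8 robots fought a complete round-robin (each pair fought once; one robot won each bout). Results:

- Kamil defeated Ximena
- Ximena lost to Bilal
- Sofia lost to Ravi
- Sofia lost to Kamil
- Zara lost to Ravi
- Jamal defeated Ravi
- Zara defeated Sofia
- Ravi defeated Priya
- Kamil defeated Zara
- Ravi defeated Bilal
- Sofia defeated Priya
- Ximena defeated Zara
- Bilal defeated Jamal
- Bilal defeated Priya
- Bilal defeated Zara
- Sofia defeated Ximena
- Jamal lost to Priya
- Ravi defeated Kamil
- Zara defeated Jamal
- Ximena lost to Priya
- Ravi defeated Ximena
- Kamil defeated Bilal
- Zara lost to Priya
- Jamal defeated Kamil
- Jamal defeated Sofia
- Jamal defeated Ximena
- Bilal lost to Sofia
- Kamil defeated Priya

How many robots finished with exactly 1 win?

Win totals: Ximena 1, Ravi 6, Sofia 3, Zara 2, Priya 3, Bilal 4, Kamil 5, Jamal 4.
Exactly 1: Ximena — 1 robot.

1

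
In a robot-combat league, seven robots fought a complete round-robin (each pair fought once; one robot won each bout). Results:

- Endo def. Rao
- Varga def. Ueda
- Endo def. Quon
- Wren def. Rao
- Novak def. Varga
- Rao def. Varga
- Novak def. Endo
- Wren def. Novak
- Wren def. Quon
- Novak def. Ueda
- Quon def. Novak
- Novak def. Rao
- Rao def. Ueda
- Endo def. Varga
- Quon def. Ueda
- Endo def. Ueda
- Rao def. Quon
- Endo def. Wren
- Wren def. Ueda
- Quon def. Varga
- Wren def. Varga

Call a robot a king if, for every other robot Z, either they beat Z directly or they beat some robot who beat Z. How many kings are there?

3

Varga cannot reach Endo, Novak, Rao, Wren, Quon in two steps.
Endo reaches everyone (king).
Novak reaches everyone (king).
Ueda cannot reach Varga, Endo, Novak, Rao, Wren, Quon in two steps.
Rao cannot reach Endo, Wren in two steps.
Wren reaches everyone (king).
Quon cannot reach Wren in two steps.
Kings: Endo, Novak, Wren — 3.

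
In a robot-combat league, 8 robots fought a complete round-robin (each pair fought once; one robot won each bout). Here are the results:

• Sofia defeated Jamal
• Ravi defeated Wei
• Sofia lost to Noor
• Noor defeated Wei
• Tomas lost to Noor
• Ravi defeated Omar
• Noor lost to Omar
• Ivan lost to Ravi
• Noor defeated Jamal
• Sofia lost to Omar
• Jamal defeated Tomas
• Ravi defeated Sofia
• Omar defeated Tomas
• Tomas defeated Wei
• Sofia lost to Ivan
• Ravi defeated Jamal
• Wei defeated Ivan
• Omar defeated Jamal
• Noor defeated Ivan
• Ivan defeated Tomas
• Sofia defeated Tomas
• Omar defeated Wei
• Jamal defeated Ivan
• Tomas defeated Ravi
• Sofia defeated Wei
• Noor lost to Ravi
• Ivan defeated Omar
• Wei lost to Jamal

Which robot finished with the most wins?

Ravi

Win totals: Jamal 3, Tomas 2, Omar 5, Sofia 3, Ivan 3, Ravi 6, Noor 5, Wei 1.
Ravi leads with 6 wins (next highest: 5).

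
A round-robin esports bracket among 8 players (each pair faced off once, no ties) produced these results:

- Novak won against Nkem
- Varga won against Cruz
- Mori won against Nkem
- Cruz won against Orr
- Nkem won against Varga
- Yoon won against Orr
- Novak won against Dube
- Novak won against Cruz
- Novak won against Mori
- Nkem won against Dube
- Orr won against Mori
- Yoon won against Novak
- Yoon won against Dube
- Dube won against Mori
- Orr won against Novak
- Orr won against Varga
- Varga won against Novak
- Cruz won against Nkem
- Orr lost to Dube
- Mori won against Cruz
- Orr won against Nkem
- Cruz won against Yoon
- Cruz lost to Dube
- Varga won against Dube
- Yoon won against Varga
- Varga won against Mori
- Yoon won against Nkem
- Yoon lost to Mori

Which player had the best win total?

Win totals: Yoon 5, Mori 3, Varga 4, Nkem 2, Dube 3, Orr 4, Cruz 3, Novak 4.
Yoon leads with 5 wins (next highest: 4).

Yoon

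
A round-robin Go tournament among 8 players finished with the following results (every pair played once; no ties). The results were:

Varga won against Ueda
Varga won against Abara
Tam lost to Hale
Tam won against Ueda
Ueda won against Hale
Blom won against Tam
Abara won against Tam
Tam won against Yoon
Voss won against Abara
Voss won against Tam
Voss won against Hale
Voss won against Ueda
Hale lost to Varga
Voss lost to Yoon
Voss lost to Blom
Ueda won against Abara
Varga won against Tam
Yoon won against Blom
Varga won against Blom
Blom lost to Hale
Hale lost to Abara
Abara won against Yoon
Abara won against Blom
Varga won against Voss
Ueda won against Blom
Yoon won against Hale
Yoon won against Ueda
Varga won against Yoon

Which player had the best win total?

Win totals: Blom 2, Hale 2, Varga 7, Ueda 3, Abara 4, Tam 2, Voss 4, Yoon 4.
Varga leads with 7 wins (next highest: 4).

Varga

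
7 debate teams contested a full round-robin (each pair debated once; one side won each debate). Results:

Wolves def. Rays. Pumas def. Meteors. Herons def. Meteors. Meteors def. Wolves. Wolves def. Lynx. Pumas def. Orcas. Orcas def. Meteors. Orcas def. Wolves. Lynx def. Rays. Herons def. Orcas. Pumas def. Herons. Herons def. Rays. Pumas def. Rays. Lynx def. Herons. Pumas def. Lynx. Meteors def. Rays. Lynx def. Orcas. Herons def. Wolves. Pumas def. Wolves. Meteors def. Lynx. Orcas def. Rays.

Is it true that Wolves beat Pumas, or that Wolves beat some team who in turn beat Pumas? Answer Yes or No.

Wolves did not beat Pumas directly.
Wolves beat Rays, Lynx, but each of them lost to Pumas. No two-step path.

No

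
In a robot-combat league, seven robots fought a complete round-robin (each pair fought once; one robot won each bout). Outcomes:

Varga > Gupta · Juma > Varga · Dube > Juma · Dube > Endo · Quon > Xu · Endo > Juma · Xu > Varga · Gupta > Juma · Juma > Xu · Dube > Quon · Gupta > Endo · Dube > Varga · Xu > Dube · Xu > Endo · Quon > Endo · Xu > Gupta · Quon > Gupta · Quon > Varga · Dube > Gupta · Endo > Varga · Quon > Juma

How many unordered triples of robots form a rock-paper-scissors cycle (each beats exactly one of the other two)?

Win totals: Gupta 2, Xu 4, Endo 2, Juma 2, Quon 5, Dube 5, Varga 1.
A robot with w wins dominates both others in C(w,2) triples; summing gives 1 + 6 + 1 + 1 + 10 + 10 + 0 = 29 transitive triples.
Total triples C(7,3) = 35, so cyclic triples = 35 − 29 = 6.

6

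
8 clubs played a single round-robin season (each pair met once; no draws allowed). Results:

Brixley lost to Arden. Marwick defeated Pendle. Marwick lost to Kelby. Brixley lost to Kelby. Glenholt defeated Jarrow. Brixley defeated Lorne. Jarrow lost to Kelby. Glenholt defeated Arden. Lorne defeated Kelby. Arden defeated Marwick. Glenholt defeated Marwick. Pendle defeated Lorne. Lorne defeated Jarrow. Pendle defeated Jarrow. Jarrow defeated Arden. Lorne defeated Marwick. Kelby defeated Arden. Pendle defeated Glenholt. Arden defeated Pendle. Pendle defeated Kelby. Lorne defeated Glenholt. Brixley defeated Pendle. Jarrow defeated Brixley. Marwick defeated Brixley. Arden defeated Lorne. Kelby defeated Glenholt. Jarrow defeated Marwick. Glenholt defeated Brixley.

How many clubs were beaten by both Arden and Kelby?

2

Arden beat: Brixley, Lorne, Pendle, Marwick.
Kelby beat: Brixley, Jarrow, Glenholt, Arden, Marwick.
Both beat: Brixley, Marwick — 2.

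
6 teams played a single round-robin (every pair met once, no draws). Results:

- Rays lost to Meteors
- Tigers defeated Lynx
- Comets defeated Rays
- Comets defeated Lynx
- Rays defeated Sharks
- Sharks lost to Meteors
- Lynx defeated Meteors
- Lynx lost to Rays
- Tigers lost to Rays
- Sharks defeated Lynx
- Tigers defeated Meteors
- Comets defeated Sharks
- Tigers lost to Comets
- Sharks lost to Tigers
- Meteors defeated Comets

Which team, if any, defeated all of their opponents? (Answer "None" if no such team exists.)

None

Highest win total is Comets with 4 (out of 5 possible).
Comets lost to Meteors, so no team went undefeated.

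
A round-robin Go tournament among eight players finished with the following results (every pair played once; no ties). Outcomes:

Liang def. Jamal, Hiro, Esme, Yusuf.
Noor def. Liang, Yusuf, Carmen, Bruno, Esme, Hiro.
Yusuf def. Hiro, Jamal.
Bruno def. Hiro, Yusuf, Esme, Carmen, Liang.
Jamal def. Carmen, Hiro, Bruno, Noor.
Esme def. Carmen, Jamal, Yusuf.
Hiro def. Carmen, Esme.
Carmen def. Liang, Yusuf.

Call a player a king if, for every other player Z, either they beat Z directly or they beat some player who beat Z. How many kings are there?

Liang reaches everyone (king).
Bruno cannot reach Noor in two steps.
Hiro cannot reach Bruno, Noor in two steps.
Noor reaches everyone (king).
Esme reaches everyone (king).
Yusuf cannot reach Liang in two steps.
Jamal reaches everyone (king).
Carmen cannot reach Bruno, Noor in two steps.
Kings: Liang, Noor, Esme, Jamal — 4.

4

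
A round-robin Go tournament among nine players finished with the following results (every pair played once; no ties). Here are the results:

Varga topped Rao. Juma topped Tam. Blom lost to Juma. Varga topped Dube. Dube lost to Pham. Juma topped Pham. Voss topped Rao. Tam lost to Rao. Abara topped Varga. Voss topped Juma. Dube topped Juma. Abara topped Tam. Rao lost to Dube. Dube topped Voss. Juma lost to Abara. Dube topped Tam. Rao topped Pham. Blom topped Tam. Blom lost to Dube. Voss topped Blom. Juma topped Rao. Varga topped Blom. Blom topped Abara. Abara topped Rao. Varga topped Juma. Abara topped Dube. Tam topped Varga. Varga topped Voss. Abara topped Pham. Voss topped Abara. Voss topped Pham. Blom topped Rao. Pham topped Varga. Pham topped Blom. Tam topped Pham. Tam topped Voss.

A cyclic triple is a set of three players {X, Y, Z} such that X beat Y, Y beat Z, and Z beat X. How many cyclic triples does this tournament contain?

Win totals: Rao 2, Tam 3, Varga 5, Dube 5, Voss 5, Pham 3, Abara 6, Blom 3, Juma 4.
A player with w wins dominates both others in C(w,2) triples; summing gives 1 + 3 + 10 + 10 + 10 + 3 + 15 + 3 + 6 = 61 transitive triples.
Total triples C(9,3) = 84, so cyclic triples = 84 − 61 = 23.

23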